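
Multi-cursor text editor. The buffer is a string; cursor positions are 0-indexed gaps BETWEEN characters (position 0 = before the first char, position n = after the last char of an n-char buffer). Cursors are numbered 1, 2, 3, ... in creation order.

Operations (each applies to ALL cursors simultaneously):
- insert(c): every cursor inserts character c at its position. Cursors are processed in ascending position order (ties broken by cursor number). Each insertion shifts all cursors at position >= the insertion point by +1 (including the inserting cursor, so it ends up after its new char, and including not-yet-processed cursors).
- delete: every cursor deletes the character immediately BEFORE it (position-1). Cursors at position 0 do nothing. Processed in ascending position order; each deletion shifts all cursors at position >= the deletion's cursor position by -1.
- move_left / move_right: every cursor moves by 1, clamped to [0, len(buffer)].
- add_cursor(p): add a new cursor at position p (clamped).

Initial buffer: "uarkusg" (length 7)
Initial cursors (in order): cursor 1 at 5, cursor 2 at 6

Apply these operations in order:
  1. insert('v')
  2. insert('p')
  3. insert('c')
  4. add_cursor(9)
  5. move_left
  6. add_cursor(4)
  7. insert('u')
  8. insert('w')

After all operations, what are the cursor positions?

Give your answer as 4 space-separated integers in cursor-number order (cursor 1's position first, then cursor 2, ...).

Answer: 11 19 14 6

Derivation:
After op 1 (insert('v')): buffer="uarkuvsvg" (len 9), cursors c1@6 c2@8, authorship .....1.2.
After op 2 (insert('p')): buffer="uarkuvpsvpg" (len 11), cursors c1@7 c2@10, authorship .....11.22.
After op 3 (insert('c')): buffer="uarkuvpcsvpcg" (len 13), cursors c1@8 c2@12, authorship .....111.222.
After op 4 (add_cursor(9)): buffer="uarkuvpcsvpcg" (len 13), cursors c1@8 c3@9 c2@12, authorship .....111.222.
After op 5 (move_left): buffer="uarkuvpcsvpcg" (len 13), cursors c1@7 c3@8 c2@11, authorship .....111.222.
After op 6 (add_cursor(4)): buffer="uarkuvpcsvpcg" (len 13), cursors c4@4 c1@7 c3@8 c2@11, authorship .....111.222.
After op 7 (insert('u')): buffer="uarkuuvpucusvpucg" (len 17), cursors c4@5 c1@9 c3@11 c2@15, authorship ....4.11113.2222.
After op 8 (insert('w')): buffer="uarkuwuvpuwcuwsvpuwcg" (len 21), cursors c4@6 c1@11 c3@14 c2@19, authorship ....44.1111133.22222.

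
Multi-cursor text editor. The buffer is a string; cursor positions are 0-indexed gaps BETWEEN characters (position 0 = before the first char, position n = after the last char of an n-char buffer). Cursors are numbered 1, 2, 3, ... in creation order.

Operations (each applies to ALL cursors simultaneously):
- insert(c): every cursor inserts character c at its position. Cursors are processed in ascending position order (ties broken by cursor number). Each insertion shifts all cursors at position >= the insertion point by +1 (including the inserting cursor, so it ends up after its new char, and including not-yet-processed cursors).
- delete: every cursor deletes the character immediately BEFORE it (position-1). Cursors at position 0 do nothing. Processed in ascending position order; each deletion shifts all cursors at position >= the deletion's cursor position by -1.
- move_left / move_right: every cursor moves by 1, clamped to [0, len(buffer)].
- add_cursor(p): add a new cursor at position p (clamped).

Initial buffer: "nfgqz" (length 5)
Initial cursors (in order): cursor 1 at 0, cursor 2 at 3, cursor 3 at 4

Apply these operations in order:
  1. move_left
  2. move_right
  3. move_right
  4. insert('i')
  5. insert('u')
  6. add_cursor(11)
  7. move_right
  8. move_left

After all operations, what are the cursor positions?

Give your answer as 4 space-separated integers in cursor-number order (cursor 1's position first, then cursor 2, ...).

Answer: 4 8 10 10

Derivation:
After op 1 (move_left): buffer="nfgqz" (len 5), cursors c1@0 c2@2 c3@3, authorship .....
After op 2 (move_right): buffer="nfgqz" (len 5), cursors c1@1 c2@3 c3@4, authorship .....
After op 3 (move_right): buffer="nfgqz" (len 5), cursors c1@2 c2@4 c3@5, authorship .....
After op 4 (insert('i')): buffer="nfigqizi" (len 8), cursors c1@3 c2@6 c3@8, authorship ..1..2.3
After op 5 (insert('u')): buffer="nfiugqiuziu" (len 11), cursors c1@4 c2@8 c3@11, authorship ..11..22.33
After op 6 (add_cursor(11)): buffer="nfiugqiuziu" (len 11), cursors c1@4 c2@8 c3@11 c4@11, authorship ..11..22.33
After op 7 (move_right): buffer="nfiugqiuziu" (len 11), cursors c1@5 c2@9 c3@11 c4@11, authorship ..11..22.33
After op 8 (move_left): buffer="nfiugqiuziu" (len 11), cursors c1@4 c2@8 c3@10 c4@10, authorship ..11..22.33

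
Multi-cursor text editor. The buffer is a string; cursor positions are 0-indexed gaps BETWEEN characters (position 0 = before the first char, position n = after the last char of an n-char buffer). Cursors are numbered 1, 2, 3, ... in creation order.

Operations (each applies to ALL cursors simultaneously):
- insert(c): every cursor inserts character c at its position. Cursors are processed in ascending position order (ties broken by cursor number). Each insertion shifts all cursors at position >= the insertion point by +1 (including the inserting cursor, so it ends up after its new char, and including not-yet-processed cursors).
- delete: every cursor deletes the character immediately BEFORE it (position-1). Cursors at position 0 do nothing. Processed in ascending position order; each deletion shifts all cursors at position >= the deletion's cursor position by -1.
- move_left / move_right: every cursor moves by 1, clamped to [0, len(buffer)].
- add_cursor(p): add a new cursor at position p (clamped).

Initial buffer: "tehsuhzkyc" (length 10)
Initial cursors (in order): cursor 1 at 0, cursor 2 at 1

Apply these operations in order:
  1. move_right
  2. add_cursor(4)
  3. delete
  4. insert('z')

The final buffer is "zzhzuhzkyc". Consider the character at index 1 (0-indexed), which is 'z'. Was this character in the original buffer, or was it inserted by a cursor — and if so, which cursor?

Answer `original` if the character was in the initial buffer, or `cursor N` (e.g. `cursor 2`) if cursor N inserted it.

After op 1 (move_right): buffer="tehsuhzkyc" (len 10), cursors c1@1 c2@2, authorship ..........
After op 2 (add_cursor(4)): buffer="tehsuhzkyc" (len 10), cursors c1@1 c2@2 c3@4, authorship ..........
After op 3 (delete): buffer="huhzkyc" (len 7), cursors c1@0 c2@0 c3@1, authorship .......
After op 4 (insert('z')): buffer="zzhzuhzkyc" (len 10), cursors c1@2 c2@2 c3@4, authorship 12.3......
Authorship (.=original, N=cursor N): 1 2 . 3 . . . . . .
Index 1: author = 2

Answer: cursor 2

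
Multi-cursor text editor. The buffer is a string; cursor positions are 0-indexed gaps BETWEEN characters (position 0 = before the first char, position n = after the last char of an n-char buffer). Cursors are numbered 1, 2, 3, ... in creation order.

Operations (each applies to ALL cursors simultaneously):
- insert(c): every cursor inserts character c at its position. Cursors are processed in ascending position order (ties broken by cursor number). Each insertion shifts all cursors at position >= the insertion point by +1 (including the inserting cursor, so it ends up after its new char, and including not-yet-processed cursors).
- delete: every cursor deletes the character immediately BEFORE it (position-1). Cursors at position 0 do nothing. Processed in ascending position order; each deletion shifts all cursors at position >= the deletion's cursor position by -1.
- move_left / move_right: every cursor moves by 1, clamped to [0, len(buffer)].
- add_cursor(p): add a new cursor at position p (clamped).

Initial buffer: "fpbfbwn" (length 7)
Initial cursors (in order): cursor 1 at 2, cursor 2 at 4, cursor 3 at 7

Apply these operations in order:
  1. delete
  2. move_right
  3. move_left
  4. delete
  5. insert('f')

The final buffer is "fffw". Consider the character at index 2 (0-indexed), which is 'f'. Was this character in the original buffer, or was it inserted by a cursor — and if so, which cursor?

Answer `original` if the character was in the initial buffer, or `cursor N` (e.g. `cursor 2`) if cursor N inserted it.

After op 1 (delete): buffer="fbbw" (len 4), cursors c1@1 c2@2 c3@4, authorship ....
After op 2 (move_right): buffer="fbbw" (len 4), cursors c1@2 c2@3 c3@4, authorship ....
After op 3 (move_left): buffer="fbbw" (len 4), cursors c1@1 c2@2 c3@3, authorship ....
After op 4 (delete): buffer="w" (len 1), cursors c1@0 c2@0 c3@0, authorship .
After op 5 (insert('f')): buffer="fffw" (len 4), cursors c1@3 c2@3 c3@3, authorship 123.
Authorship (.=original, N=cursor N): 1 2 3 .
Index 2: author = 3

Answer: cursor 3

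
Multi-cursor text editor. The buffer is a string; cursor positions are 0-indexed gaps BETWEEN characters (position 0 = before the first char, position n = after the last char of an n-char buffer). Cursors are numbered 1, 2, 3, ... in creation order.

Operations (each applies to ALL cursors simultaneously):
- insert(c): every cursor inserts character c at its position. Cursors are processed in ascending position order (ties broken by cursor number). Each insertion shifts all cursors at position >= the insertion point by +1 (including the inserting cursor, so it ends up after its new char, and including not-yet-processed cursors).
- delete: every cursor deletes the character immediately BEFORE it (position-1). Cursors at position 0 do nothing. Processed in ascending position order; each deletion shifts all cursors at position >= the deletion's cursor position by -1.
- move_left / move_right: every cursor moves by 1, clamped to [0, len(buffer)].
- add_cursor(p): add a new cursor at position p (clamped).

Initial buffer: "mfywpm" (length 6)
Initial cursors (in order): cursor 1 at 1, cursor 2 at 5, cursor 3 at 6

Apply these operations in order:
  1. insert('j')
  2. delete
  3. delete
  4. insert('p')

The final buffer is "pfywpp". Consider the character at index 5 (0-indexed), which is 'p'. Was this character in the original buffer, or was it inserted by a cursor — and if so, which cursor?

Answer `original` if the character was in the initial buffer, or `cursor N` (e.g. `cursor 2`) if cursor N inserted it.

Answer: cursor 3

Derivation:
After op 1 (insert('j')): buffer="mjfywpjmj" (len 9), cursors c1@2 c2@7 c3@9, authorship .1....2.3
After op 2 (delete): buffer="mfywpm" (len 6), cursors c1@1 c2@5 c3@6, authorship ......
After op 3 (delete): buffer="fyw" (len 3), cursors c1@0 c2@3 c3@3, authorship ...
After op 4 (insert('p')): buffer="pfywpp" (len 6), cursors c1@1 c2@6 c3@6, authorship 1...23
Authorship (.=original, N=cursor N): 1 . . . 2 3
Index 5: author = 3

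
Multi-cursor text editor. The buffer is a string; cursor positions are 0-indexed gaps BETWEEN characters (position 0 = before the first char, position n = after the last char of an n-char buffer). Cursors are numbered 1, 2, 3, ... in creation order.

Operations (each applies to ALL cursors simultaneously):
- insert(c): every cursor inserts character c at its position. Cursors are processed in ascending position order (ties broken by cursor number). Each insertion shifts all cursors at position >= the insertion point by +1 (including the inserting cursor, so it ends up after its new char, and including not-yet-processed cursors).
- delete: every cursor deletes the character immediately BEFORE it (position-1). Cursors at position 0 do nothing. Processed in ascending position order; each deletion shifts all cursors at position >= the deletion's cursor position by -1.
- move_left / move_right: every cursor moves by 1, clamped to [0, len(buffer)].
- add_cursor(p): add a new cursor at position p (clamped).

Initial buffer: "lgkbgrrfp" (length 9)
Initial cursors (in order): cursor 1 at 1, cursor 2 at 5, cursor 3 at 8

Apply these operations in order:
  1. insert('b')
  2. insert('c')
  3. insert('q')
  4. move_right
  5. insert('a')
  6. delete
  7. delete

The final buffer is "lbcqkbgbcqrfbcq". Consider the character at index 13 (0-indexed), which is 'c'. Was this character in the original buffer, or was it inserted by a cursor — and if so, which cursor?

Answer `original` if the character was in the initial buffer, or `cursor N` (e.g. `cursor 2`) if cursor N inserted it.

After op 1 (insert('b')): buffer="lbgkbgbrrfbp" (len 12), cursors c1@2 c2@7 c3@11, authorship .1....2...3.
After op 2 (insert('c')): buffer="lbcgkbgbcrrfbcp" (len 15), cursors c1@3 c2@9 c3@14, authorship .11....22...33.
After op 3 (insert('q')): buffer="lbcqgkbgbcqrrfbcqp" (len 18), cursors c1@4 c2@11 c3@17, authorship .111....222...333.
After op 4 (move_right): buffer="lbcqgkbgbcqrrfbcqp" (len 18), cursors c1@5 c2@12 c3@18, authorship .111....222...333.
After op 5 (insert('a')): buffer="lbcqgakbgbcqrarfbcqpa" (len 21), cursors c1@6 c2@14 c3@21, authorship .111.1...222.2..333.3
After op 6 (delete): buffer="lbcqgkbgbcqrrfbcqp" (len 18), cursors c1@5 c2@12 c3@18, authorship .111....222...333.
After op 7 (delete): buffer="lbcqkbgbcqrfbcq" (len 15), cursors c1@4 c2@10 c3@15, authorship .111...222..333
Authorship (.=original, N=cursor N): . 1 1 1 . . . 2 2 2 . . 3 3 3
Index 13: author = 3

Answer: cursor 3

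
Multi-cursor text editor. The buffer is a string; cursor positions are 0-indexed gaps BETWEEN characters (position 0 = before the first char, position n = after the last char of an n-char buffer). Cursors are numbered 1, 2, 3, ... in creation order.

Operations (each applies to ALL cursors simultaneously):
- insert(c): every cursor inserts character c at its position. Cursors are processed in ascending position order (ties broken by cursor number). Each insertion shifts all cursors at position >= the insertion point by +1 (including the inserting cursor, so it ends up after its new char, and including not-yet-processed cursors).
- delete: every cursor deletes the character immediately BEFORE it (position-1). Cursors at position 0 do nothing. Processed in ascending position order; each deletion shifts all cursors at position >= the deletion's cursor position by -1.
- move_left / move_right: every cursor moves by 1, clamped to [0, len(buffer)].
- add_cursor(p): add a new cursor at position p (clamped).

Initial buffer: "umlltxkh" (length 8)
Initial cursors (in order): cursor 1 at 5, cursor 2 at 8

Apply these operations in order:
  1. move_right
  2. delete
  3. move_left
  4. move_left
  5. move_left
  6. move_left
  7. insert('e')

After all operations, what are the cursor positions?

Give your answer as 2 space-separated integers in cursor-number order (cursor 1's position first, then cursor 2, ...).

Answer: 2 4

Derivation:
After op 1 (move_right): buffer="umlltxkh" (len 8), cursors c1@6 c2@8, authorship ........
After op 2 (delete): buffer="umlltk" (len 6), cursors c1@5 c2@6, authorship ......
After op 3 (move_left): buffer="umlltk" (len 6), cursors c1@4 c2@5, authorship ......
After op 4 (move_left): buffer="umlltk" (len 6), cursors c1@3 c2@4, authorship ......
After op 5 (move_left): buffer="umlltk" (len 6), cursors c1@2 c2@3, authorship ......
After op 6 (move_left): buffer="umlltk" (len 6), cursors c1@1 c2@2, authorship ......
After op 7 (insert('e')): buffer="uemelltk" (len 8), cursors c1@2 c2@4, authorship .1.2....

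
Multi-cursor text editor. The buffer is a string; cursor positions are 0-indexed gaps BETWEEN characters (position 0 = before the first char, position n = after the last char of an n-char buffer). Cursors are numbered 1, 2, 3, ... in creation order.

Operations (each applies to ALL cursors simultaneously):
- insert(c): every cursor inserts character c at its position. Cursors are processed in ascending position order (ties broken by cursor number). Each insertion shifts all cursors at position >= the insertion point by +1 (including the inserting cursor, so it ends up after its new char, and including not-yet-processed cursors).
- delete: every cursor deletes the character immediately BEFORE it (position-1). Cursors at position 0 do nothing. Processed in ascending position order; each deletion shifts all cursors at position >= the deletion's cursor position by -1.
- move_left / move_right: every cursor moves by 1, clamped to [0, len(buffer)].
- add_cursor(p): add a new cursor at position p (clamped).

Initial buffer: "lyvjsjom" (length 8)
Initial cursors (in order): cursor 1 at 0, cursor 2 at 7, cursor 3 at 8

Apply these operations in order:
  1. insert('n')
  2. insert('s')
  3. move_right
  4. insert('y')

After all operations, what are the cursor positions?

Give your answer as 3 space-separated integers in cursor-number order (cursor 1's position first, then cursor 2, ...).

After op 1 (insert('n')): buffer="nlyvjsjonmn" (len 11), cursors c1@1 c2@9 c3@11, authorship 1.......2.3
After op 2 (insert('s')): buffer="nslyvjsjonsmns" (len 14), cursors c1@2 c2@11 c3@14, authorship 11.......22.33
After op 3 (move_right): buffer="nslyvjsjonsmns" (len 14), cursors c1@3 c2@12 c3@14, authorship 11.......22.33
After op 4 (insert('y')): buffer="nslyyvjsjonsmynsy" (len 17), cursors c1@4 c2@14 c3@17, authorship 11.1......22.2333

Answer: 4 14 17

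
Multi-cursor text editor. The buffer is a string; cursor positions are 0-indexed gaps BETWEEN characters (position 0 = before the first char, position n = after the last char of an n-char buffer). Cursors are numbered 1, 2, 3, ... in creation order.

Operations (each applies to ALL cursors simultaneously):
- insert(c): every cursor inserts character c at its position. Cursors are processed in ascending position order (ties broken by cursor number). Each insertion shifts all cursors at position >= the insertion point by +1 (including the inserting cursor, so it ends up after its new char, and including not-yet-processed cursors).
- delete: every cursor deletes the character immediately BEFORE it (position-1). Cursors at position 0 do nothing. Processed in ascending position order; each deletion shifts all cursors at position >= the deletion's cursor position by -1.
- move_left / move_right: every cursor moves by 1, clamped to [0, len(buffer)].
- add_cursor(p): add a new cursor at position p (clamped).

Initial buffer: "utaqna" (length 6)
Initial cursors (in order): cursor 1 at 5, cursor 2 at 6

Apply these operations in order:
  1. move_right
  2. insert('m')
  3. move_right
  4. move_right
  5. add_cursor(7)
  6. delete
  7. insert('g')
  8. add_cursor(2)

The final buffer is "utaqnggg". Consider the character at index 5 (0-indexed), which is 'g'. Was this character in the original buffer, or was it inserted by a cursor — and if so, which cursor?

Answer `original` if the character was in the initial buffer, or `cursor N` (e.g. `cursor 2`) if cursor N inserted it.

Answer: cursor 1

Derivation:
After op 1 (move_right): buffer="utaqna" (len 6), cursors c1@6 c2@6, authorship ......
After op 2 (insert('m')): buffer="utaqnamm" (len 8), cursors c1@8 c2@8, authorship ......12
After op 3 (move_right): buffer="utaqnamm" (len 8), cursors c1@8 c2@8, authorship ......12
After op 4 (move_right): buffer="utaqnamm" (len 8), cursors c1@8 c2@8, authorship ......12
After op 5 (add_cursor(7)): buffer="utaqnamm" (len 8), cursors c3@7 c1@8 c2@8, authorship ......12
After op 6 (delete): buffer="utaqn" (len 5), cursors c1@5 c2@5 c3@5, authorship .....
After op 7 (insert('g')): buffer="utaqnggg" (len 8), cursors c1@8 c2@8 c3@8, authorship .....123
After op 8 (add_cursor(2)): buffer="utaqnggg" (len 8), cursors c4@2 c1@8 c2@8 c3@8, authorship .....123
Authorship (.=original, N=cursor N): . . . . . 1 2 3
Index 5: author = 1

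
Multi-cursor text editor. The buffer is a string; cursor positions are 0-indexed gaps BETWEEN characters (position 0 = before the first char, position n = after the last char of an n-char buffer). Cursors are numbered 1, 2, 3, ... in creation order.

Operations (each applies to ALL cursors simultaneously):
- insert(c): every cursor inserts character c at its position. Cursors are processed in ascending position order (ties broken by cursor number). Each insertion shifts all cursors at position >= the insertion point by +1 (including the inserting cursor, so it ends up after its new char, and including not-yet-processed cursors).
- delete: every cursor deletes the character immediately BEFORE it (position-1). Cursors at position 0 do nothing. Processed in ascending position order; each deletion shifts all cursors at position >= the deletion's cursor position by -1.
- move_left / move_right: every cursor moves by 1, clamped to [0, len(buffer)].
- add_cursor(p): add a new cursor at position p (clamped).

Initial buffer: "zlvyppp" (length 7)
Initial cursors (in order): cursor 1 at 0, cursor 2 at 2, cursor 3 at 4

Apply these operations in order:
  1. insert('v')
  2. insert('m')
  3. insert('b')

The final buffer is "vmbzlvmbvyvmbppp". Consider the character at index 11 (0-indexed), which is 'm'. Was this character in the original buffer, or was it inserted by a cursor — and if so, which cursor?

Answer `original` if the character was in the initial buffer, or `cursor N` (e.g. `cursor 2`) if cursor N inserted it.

Answer: cursor 3

Derivation:
After op 1 (insert('v')): buffer="vzlvvyvppp" (len 10), cursors c1@1 c2@4 c3@7, authorship 1..2..3...
After op 2 (insert('m')): buffer="vmzlvmvyvmppp" (len 13), cursors c1@2 c2@6 c3@10, authorship 11..22..33...
After op 3 (insert('b')): buffer="vmbzlvmbvyvmbppp" (len 16), cursors c1@3 c2@8 c3@13, authorship 111..222..333...
Authorship (.=original, N=cursor N): 1 1 1 . . 2 2 2 . . 3 3 3 . . .
Index 11: author = 3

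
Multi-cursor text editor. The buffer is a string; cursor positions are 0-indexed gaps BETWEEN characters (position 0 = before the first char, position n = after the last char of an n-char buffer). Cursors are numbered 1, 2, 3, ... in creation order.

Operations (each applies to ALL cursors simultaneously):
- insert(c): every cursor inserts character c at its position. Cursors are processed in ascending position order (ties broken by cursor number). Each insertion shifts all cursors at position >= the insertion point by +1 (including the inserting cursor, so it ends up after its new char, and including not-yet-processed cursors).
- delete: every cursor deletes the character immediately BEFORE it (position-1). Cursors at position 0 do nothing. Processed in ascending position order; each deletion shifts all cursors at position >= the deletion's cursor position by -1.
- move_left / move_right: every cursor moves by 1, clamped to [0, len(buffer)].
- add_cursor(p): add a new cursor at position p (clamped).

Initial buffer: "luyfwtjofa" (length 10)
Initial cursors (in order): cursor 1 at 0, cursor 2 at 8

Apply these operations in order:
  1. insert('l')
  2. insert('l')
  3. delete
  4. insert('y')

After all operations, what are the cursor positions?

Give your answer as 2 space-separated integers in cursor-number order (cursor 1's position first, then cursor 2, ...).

Answer: 2 12

Derivation:
After op 1 (insert('l')): buffer="lluyfwtjolfa" (len 12), cursors c1@1 c2@10, authorship 1........2..
After op 2 (insert('l')): buffer="llluyfwtjollfa" (len 14), cursors c1@2 c2@12, authorship 11........22..
After op 3 (delete): buffer="lluyfwtjolfa" (len 12), cursors c1@1 c2@10, authorship 1........2..
After op 4 (insert('y')): buffer="lyluyfwtjolyfa" (len 14), cursors c1@2 c2@12, authorship 11........22..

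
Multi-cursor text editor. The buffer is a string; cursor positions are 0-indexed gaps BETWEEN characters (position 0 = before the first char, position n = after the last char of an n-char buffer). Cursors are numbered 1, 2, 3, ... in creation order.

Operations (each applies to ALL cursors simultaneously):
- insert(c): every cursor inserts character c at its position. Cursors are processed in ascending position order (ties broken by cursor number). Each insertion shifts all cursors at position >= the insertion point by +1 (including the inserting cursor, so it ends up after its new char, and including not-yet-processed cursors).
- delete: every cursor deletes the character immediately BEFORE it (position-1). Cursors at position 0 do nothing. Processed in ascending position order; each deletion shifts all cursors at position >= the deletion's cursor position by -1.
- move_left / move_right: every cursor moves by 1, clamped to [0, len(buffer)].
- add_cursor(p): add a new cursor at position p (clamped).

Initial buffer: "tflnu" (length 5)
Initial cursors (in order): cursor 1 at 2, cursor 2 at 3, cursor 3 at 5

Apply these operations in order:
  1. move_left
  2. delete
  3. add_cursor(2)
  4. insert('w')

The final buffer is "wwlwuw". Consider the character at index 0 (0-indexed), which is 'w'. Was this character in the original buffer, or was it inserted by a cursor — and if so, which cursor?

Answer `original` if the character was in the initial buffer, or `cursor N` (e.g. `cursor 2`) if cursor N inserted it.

After op 1 (move_left): buffer="tflnu" (len 5), cursors c1@1 c2@2 c3@4, authorship .....
After op 2 (delete): buffer="lu" (len 2), cursors c1@0 c2@0 c3@1, authorship ..
After op 3 (add_cursor(2)): buffer="lu" (len 2), cursors c1@0 c2@0 c3@1 c4@2, authorship ..
After op 4 (insert('w')): buffer="wwlwuw" (len 6), cursors c1@2 c2@2 c3@4 c4@6, authorship 12.3.4
Authorship (.=original, N=cursor N): 1 2 . 3 . 4
Index 0: author = 1

Answer: cursor 1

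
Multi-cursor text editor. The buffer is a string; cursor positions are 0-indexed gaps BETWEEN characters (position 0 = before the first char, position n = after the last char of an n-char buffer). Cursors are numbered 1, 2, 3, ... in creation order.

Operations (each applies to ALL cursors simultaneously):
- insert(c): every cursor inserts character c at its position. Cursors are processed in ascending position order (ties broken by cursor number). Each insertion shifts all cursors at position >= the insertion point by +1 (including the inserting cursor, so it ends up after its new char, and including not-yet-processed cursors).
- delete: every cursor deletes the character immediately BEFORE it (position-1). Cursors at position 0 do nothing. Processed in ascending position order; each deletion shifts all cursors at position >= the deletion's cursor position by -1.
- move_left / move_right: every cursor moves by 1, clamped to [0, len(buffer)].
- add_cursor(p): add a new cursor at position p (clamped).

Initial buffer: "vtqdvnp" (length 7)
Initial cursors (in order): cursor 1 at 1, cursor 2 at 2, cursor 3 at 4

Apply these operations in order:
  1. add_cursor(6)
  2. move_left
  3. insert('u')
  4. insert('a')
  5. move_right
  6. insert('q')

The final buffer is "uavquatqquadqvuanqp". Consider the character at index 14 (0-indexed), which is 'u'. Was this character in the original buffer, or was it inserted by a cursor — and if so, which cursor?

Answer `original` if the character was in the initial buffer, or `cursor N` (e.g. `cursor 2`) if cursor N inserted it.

After op 1 (add_cursor(6)): buffer="vtqdvnp" (len 7), cursors c1@1 c2@2 c3@4 c4@6, authorship .......
After op 2 (move_left): buffer="vtqdvnp" (len 7), cursors c1@0 c2@1 c3@3 c4@5, authorship .......
After op 3 (insert('u')): buffer="uvutqudvunp" (len 11), cursors c1@1 c2@3 c3@6 c4@9, authorship 1.2..3..4..
After op 4 (insert('a')): buffer="uavuatquadvuanp" (len 15), cursors c1@2 c2@5 c3@9 c4@13, authorship 11.22..33..44..
After op 5 (move_right): buffer="uavuatquadvuanp" (len 15), cursors c1@3 c2@6 c3@10 c4@14, authorship 11.22..33..44..
After op 6 (insert('q')): buffer="uavquatqquadqvuanqp" (len 19), cursors c1@4 c2@8 c3@13 c4@18, authorship 11.122.2.33.3.44.4.
Authorship (.=original, N=cursor N): 1 1 . 1 2 2 . 2 . 3 3 . 3 . 4 4 . 4 .
Index 14: author = 4

Answer: cursor 4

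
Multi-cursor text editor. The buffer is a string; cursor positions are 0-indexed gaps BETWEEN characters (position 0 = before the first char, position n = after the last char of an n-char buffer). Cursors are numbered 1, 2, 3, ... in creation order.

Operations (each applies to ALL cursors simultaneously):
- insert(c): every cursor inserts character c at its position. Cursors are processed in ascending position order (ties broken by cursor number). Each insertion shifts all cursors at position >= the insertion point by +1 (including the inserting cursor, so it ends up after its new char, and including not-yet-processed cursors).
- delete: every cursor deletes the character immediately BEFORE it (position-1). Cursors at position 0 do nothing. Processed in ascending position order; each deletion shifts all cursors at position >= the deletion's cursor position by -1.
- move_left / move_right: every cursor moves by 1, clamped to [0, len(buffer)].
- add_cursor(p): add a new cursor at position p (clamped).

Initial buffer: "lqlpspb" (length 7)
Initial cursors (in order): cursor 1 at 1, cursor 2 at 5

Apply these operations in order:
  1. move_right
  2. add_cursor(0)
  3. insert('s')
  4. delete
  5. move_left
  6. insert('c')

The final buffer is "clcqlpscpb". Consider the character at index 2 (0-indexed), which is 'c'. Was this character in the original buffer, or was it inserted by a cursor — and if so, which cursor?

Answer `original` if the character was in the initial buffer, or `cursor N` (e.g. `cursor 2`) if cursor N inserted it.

After op 1 (move_right): buffer="lqlpspb" (len 7), cursors c1@2 c2@6, authorship .......
After op 2 (add_cursor(0)): buffer="lqlpspb" (len 7), cursors c3@0 c1@2 c2@6, authorship .......
After op 3 (insert('s')): buffer="slqslpspsb" (len 10), cursors c3@1 c1@4 c2@9, authorship 3..1....2.
After op 4 (delete): buffer="lqlpspb" (len 7), cursors c3@0 c1@2 c2@6, authorship .......
After op 5 (move_left): buffer="lqlpspb" (len 7), cursors c3@0 c1@1 c2@5, authorship .......
After op 6 (insert('c')): buffer="clcqlpscpb" (len 10), cursors c3@1 c1@3 c2@8, authorship 3.1....2..
Authorship (.=original, N=cursor N): 3 . 1 . . . . 2 . .
Index 2: author = 1

Answer: cursor 1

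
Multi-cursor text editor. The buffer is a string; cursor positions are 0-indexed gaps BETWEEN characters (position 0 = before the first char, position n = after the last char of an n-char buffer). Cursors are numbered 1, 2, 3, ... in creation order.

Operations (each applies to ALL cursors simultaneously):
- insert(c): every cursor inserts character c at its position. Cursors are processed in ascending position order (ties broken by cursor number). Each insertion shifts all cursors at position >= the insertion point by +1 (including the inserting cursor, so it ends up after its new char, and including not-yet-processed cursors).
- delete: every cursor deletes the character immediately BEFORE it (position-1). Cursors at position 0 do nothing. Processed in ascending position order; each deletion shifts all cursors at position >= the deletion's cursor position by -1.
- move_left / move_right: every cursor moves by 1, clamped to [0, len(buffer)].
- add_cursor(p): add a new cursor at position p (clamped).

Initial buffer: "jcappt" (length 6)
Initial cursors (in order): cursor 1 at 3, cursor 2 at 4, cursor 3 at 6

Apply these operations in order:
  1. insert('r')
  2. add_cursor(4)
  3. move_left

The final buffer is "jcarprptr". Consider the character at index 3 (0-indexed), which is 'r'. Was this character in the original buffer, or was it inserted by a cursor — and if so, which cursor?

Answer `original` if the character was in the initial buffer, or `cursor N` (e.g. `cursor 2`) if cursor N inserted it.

Answer: cursor 1

Derivation:
After op 1 (insert('r')): buffer="jcarprptr" (len 9), cursors c1@4 c2@6 c3@9, authorship ...1.2..3
After op 2 (add_cursor(4)): buffer="jcarprptr" (len 9), cursors c1@4 c4@4 c2@6 c3@9, authorship ...1.2..3
After op 3 (move_left): buffer="jcarprptr" (len 9), cursors c1@3 c4@3 c2@5 c3@8, authorship ...1.2..3
Authorship (.=original, N=cursor N): . . . 1 . 2 . . 3
Index 3: author = 1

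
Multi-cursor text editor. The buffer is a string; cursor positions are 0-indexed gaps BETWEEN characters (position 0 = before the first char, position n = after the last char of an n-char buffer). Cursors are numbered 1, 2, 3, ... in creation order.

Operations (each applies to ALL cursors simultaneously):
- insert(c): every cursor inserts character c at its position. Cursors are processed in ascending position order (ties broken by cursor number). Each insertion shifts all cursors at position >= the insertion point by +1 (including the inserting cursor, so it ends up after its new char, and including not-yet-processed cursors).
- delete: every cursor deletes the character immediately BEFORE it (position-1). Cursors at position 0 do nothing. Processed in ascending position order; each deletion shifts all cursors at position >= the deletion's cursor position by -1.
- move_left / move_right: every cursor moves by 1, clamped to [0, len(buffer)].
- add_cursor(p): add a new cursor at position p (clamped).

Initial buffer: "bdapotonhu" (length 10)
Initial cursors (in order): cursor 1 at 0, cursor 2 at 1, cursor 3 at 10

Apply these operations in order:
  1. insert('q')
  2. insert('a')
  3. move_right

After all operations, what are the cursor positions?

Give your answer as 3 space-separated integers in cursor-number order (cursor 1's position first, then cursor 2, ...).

After op 1 (insert('q')): buffer="qbqdapotonhuq" (len 13), cursors c1@1 c2@3 c3@13, authorship 1.2.........3
After op 2 (insert('a')): buffer="qabqadapotonhuqa" (len 16), cursors c1@2 c2@5 c3@16, authorship 11.22.........33
After op 3 (move_right): buffer="qabqadapotonhuqa" (len 16), cursors c1@3 c2@6 c3@16, authorship 11.22.........33

Answer: 3 6 16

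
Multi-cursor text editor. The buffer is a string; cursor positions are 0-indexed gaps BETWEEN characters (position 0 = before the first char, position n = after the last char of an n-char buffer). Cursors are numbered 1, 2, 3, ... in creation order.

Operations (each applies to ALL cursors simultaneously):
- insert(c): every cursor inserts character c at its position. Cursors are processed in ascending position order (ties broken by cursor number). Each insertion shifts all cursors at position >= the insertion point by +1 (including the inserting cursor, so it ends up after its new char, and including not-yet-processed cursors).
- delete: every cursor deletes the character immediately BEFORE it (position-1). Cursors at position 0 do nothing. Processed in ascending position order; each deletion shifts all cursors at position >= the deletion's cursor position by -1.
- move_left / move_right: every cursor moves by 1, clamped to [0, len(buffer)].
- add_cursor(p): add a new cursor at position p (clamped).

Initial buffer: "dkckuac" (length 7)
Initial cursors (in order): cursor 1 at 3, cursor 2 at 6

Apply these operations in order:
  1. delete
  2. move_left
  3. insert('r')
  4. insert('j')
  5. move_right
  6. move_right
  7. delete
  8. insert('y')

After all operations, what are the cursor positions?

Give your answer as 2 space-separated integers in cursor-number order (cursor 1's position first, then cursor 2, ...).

Answer: 5 9

Derivation:
After op 1 (delete): buffer="dkkuc" (len 5), cursors c1@2 c2@4, authorship .....
After op 2 (move_left): buffer="dkkuc" (len 5), cursors c1@1 c2@3, authorship .....
After op 3 (insert('r')): buffer="drkkruc" (len 7), cursors c1@2 c2@5, authorship .1..2..
After op 4 (insert('j')): buffer="drjkkrjuc" (len 9), cursors c1@3 c2@7, authorship .11..22..
After op 5 (move_right): buffer="drjkkrjuc" (len 9), cursors c1@4 c2@8, authorship .11..22..
After op 6 (move_right): buffer="drjkkrjuc" (len 9), cursors c1@5 c2@9, authorship .11..22..
After op 7 (delete): buffer="drjkrju" (len 7), cursors c1@4 c2@7, authorship .11.22.
After op 8 (insert('y')): buffer="drjkyrjuy" (len 9), cursors c1@5 c2@9, authorship .11.122.2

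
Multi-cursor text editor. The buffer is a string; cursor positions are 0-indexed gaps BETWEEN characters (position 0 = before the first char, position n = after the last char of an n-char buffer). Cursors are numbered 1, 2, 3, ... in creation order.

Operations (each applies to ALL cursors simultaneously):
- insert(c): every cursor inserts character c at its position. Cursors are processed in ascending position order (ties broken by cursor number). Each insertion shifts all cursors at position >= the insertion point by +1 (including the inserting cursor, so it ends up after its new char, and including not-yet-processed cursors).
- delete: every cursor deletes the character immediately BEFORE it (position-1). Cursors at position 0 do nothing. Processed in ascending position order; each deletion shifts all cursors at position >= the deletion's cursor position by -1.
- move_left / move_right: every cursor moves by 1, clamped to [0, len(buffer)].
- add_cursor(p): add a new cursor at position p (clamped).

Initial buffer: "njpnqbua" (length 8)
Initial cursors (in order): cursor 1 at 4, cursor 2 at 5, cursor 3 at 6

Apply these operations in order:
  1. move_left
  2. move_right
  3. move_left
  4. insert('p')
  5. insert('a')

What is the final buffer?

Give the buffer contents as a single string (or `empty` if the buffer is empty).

After op 1 (move_left): buffer="njpnqbua" (len 8), cursors c1@3 c2@4 c3@5, authorship ........
After op 2 (move_right): buffer="njpnqbua" (len 8), cursors c1@4 c2@5 c3@6, authorship ........
After op 3 (move_left): buffer="njpnqbua" (len 8), cursors c1@3 c2@4 c3@5, authorship ........
After op 4 (insert('p')): buffer="njppnpqpbua" (len 11), cursors c1@4 c2@6 c3@8, authorship ...1.2.3...
After op 5 (insert('a')): buffer="njppanpaqpabua" (len 14), cursors c1@5 c2@8 c3@11, authorship ...11.22.33...

Answer: njppanpaqpabua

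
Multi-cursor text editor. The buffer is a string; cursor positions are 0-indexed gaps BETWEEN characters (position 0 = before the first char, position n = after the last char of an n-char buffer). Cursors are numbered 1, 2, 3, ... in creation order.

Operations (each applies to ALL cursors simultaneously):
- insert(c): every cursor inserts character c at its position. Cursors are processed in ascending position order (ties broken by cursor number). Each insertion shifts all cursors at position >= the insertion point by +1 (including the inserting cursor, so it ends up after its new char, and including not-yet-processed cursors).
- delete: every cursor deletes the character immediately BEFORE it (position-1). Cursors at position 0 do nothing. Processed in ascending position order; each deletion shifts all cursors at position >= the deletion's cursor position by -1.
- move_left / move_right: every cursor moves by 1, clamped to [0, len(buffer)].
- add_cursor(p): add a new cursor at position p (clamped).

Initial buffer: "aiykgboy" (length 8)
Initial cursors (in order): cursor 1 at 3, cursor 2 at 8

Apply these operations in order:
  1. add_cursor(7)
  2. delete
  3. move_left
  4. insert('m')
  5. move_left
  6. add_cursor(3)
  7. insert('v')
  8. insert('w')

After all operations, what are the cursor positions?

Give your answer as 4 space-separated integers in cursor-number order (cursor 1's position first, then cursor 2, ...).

After op 1 (add_cursor(7)): buffer="aiykgboy" (len 8), cursors c1@3 c3@7 c2@8, authorship ........
After op 2 (delete): buffer="aikgb" (len 5), cursors c1@2 c2@5 c3@5, authorship .....
After op 3 (move_left): buffer="aikgb" (len 5), cursors c1@1 c2@4 c3@4, authorship .....
After op 4 (insert('m')): buffer="amikgmmb" (len 8), cursors c1@2 c2@7 c3@7, authorship .1...23.
After op 5 (move_left): buffer="amikgmmb" (len 8), cursors c1@1 c2@6 c3@6, authorship .1...23.
After op 6 (add_cursor(3)): buffer="amikgmmb" (len 8), cursors c1@1 c4@3 c2@6 c3@6, authorship .1...23.
After op 7 (insert('v')): buffer="avmivkgmvvmb" (len 12), cursors c1@2 c4@5 c2@10 c3@10, authorship .11.4..2233.
After op 8 (insert('w')): buffer="avwmivwkgmvvwwmb" (len 16), cursors c1@3 c4@7 c2@14 c3@14, authorship .111.44..223233.

Answer: 3 14 14 7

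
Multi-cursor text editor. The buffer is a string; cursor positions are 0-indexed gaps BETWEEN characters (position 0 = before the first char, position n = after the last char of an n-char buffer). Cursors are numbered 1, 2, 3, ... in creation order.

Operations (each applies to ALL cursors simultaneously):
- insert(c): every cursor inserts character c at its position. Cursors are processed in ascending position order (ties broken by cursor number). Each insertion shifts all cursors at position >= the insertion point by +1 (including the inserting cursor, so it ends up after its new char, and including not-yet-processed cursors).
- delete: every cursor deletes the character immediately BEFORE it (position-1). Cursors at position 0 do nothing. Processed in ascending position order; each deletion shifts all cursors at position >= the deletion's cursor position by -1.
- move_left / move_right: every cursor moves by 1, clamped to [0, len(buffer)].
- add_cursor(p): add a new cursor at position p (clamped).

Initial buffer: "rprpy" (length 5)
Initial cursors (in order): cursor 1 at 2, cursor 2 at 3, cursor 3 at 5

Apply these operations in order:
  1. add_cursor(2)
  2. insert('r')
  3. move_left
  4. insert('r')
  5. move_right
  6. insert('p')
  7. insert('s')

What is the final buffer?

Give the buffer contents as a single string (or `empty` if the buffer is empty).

After op 1 (add_cursor(2)): buffer="rprpy" (len 5), cursors c1@2 c4@2 c2@3 c3@5, authorship .....
After op 2 (insert('r')): buffer="rprrrrpyr" (len 9), cursors c1@4 c4@4 c2@6 c3@9, authorship ..14.2..3
After op 3 (move_left): buffer="rprrrrpyr" (len 9), cursors c1@3 c4@3 c2@5 c3@8, authorship ..14.2..3
After op 4 (insert('r')): buffer="rprrrrrrrpyrr" (len 13), cursors c1@5 c4@5 c2@8 c3@12, authorship ..1144.22..33
After op 5 (move_right): buffer="rprrrrrrrpyrr" (len 13), cursors c1@6 c4@6 c2@9 c3@13, authorship ..1144.22..33
After op 6 (insert('p')): buffer="rprrrrpprrrppyrrp" (len 17), cursors c1@8 c4@8 c2@12 c3@17, authorship ..114414.222..333
After op 7 (insert('s')): buffer="rprrrrppssrrrpspyrrps" (len 21), cursors c1@10 c4@10 c2@15 c3@21, authorship ..11441414.2222..3333

Answer: rprrrrppssrrrpspyrrps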